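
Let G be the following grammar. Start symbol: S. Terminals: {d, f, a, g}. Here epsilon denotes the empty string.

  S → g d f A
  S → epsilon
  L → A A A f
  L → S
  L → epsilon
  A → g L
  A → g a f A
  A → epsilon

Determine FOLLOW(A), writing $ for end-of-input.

{$, f, g}

FIRST(S): from S→g d f A we get {g}; from S→epsilon we get {epsilon}. So FIRST(S) = {epsilon, g}.
FIRST(A): from A→g L we get {g}; from A→g a f A we get {g}; from A→epsilon we get {epsilon}. So FIRST(A) = {epsilon, g}.
FIRST(L): from L→A A A f we get {f, g}; from L→S we get {epsilon, g}; from L→epsilon we get {epsilon}. So FIRST(L) = {epsilon, f, g}.
FOLLOW(S) includes $ since S is the start symbol.
FOLLOW(S): in L→S, the suffix after S is empty, so FOLLOW(S) ⊇ FOLLOW(L) = {$, f, g}. Thus FOLLOW(S) = {$, f, g}.
FOLLOW(A): in S→g d f A, the suffix after A is empty, so FOLLOW(A) ⊇ FOLLOW(S) = {$, f, g}; in L→A A A f (occurrence 1), A is followed by A A f with FIRST {f, g}; in L→A A A f (occurrence 2), A is followed by A f with FIRST {f, g}; in L→A A A f (occurrence 3), A is followed by f with FIRST {f}; in A→g a f A, the suffix after A is empty (adds nothing new). Thus FOLLOW(A) = {$, f, g}.
FOLLOW(L): in A→g L, the suffix after L is empty, so FOLLOW(L) ⊇ FOLLOW(A) = {$, f, g}. Thus FOLLOW(L) = {$, f, g}.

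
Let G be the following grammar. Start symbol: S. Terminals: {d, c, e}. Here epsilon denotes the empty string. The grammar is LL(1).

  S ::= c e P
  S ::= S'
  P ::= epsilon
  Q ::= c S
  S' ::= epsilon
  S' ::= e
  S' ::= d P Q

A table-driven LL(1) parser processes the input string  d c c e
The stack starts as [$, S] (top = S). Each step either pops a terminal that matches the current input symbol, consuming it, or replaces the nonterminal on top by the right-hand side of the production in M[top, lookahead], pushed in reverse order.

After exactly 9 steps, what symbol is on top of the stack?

step 1: stack=$ S  input=d c c e $  — expand S ::= S'
step 2: stack=$ S'  input=d c c e $  — expand S' ::= d P Q
step 3: stack=$ Q P d  input=d c c e $  — match d
step 4: stack=$ Q P  input=c c e $  — expand P ::= epsilon
step 5: stack=$ Q  input=c c e $  — expand Q ::= c S
step 6: stack=$ S c  input=c c e $  — match c
step 7: stack=$ S  input=c e $  — expand S ::= c e P
step 8: stack=$ P e c  input=c e $  — match c
step 9: stack=$ P e  input=e $  — match e
Stack after step 9: $ P (top = P).

P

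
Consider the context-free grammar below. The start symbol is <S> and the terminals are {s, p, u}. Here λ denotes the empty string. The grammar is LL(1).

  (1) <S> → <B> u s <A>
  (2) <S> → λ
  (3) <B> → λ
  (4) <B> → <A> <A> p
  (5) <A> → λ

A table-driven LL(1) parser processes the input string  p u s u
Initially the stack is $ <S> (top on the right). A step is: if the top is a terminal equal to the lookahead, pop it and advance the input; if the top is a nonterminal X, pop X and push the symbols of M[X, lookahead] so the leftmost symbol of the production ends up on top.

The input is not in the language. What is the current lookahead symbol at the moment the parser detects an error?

u

step 1: stack=$ <S>  input=p u s u $  — expand <S> → <B> u s <A>
step 2: stack=$ <A> s u <B>  input=p u s u $  — expand <B> → <A> <A> p
step 3: stack=$ <A> s u p <A> <A>  input=p u s u $  — expand <A> → λ
step 4: stack=$ <A> s u p <A>  input=p u s u $  — expand <A> → λ
step 5: stack=$ <A> s u p  input=p u s u $  — match p
step 6: stack=$ <A> s u  input=u s u $  — match u
step 7: stack=$ <A> s  input=s u $  — match s
step 8: stack=$ <A>  input=u $  — error: M[<A>, u] is empty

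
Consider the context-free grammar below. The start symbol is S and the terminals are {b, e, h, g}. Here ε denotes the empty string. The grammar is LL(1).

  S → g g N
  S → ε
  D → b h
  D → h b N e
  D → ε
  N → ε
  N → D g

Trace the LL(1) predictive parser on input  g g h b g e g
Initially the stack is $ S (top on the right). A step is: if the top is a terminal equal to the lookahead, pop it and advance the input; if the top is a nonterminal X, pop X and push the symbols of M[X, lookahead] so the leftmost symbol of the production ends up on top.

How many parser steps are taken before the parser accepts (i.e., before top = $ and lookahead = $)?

      Stack        Input            Action
   1  $ S          g g h b g e g $  expand S → g g N
   2  $ N g g      g g h b g e g $  match g
   3  $ N g        g h b g e g $    match g
   4  $ N          h b g e g $      expand N → D g
   5  $ g D        h b g e g $      expand D → h b N e
   6  $ g e N b h  h b g e g $      match h
   7  $ g e N b    b g e g $        match b
   8  $ g e N      g e g $          expand N → D g
   9  $ g e g D    g e g $          expand D → ε
  10  $ g e g      g e g $          match g
  11  $ g e        e g $            match e
  12  $ g          g $              match g
Accept reached after 12 steps.

12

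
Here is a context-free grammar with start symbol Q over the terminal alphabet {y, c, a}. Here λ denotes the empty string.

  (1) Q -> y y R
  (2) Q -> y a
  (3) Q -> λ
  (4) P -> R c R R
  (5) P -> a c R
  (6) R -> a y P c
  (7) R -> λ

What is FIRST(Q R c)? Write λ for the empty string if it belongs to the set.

FIRST(Q): from Q->y y R we get {y}; from Q->y a we get {y}; from Q->λ we get {λ}. So FIRST(Q) = {λ, y}.
FIRST(R): from R->a y P c we get {a}; from R->λ we get {λ}. So FIRST(R) = {λ, a}.
FIRST(P): from P->R c R R we get {a, c}; from P->a c R we get {a}. So FIRST(P) = {a, c}.
FIRST(Q R c): take FIRST of each symbol in turn, carrying on past any symbol whose FIRST contains λ; result {a, c, y}.

{a, c, y}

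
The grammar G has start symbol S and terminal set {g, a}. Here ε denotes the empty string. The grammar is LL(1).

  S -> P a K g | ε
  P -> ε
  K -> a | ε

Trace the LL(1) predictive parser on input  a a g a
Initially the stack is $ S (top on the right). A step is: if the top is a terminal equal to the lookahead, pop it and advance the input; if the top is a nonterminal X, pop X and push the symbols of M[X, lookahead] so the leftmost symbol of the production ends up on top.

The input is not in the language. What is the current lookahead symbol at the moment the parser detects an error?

a

step 1: stack=$ S  input=a a g a $  — expand S -> P a K g
step 2: stack=$ g K a P  input=a a g a $  — expand P -> ε
step 3: stack=$ g K a  input=a a g a $  — match a
step 4: stack=$ g K  input=a g a $  — expand K -> a
step 5: stack=$ g a  input=a g a $  — match a
step 6: stack=$ g  input=g a $  — match g
step 7: stack=$  input=a $  — error: stack empty but input remains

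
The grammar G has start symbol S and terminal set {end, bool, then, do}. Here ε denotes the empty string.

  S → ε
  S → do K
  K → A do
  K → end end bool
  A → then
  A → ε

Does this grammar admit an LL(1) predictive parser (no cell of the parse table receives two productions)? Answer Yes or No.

Yes

FIRST(S) = {ε, do}
FIRST(K) = {do, end, then}
FIRST(A) = {ε, then}
FOLLOW(S) = {$}
FOLLOW(K) = {$}
FOLLOW(A) = {do}
Each cell of M receives at most one production.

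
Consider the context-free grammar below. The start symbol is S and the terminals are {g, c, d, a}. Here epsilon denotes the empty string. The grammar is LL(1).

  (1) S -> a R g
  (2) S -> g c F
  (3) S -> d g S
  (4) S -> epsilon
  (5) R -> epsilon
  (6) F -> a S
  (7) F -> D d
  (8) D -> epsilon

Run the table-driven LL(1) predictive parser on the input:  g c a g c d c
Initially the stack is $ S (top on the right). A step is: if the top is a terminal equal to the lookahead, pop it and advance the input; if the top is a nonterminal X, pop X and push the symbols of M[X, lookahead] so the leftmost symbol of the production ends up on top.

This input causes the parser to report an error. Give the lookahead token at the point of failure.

      Stack    Input            Action
   1  $ S      g c a g c d c $  expand S -> g c F
   2  $ F c g  g c a g c d c $  match g
   3  $ F c    c a g c d c $    match c
   4  $ F      a g c d c $      expand F -> a S
   5  $ S a    a g c d c $      match a
   6  $ S      g c d c $        expand S -> g c F
   7  $ F c g  g c d c $        match g
   8  $ F c    c d c $          match c
   9  $ F      d c $            expand F -> D d
  10  $ d D    d c $            expand D -> epsilon
  11  $ d      d c $            match d
  12  $        c $              error: stack empty but input remains

c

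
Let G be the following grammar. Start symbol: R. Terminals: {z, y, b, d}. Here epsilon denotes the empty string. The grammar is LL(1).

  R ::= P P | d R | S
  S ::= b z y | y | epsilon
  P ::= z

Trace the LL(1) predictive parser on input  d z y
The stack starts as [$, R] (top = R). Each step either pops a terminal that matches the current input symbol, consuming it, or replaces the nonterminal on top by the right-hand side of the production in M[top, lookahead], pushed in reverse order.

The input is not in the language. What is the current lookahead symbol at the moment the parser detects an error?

step 1: stack=$ R  input=d z y $  — expand R ::= d R
step 2: stack=$ R d  input=d z y $  — match d
step 3: stack=$ R  input=z y $  — expand R ::= P P
step 4: stack=$ P P  input=z y $  — expand P ::= z
step 5: stack=$ P z  input=z y $  — match z
step 6: stack=$ P  input=y $  — error: M[P, y] is empty

y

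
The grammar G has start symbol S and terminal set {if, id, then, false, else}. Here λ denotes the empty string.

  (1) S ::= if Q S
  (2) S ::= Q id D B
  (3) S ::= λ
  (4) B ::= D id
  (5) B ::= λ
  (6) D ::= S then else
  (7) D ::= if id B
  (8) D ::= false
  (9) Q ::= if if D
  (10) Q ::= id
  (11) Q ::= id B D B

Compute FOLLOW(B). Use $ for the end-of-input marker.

FIRST(Q): from Q::=if if D we get {if}; from Q::=id we get {id}; from Q::=id B D B we get {id}. So FIRST(Q) = {id, if}.
FIRST(S): from S::=if Q S we get {if}; from S::=Q id D B we get {id, if}; from S::=λ we get {λ}. So FIRST(S) = {λ, id, if}.
FIRST(D): from D::=S then else we get {id, if, then}; from D::=if id B we get {if}; from D::=false we get {false}. So FIRST(D) = {false, id, if, then}.
FIRST(B): from B::=D id we get {false, id, if, then}; from B::=λ we get {λ}. So FIRST(B) = {λ, false, id, if, then}.
FOLLOW(S) includes $ since S is the start symbol.
FOLLOW(S): in S::=if Q S, the suffix after S is empty (adds nothing new); in D::=S then else, S is followed by then else with FIRST {then}. Thus FOLLOW(S) = {$, then}.
FOLLOW(Q): in S::=if Q S, Q is followed by S with FIRST {λ, id, if}; in S::=if Q S, the suffix after Q is nullable, so FOLLOW(Q) ⊇ FOLLOW(S) = {$, then}; in S::=Q id D B, Q is followed by id D B with FIRST {id}. Thus FOLLOW(Q) = {$, id, if, then}.
FOLLOW(D): in S::=Q id D B, D is followed by B with FIRST {λ, false, id, if, then}; in S::=Q id D B, the suffix after D is nullable, so FOLLOW(D) ⊇ FOLLOW(S) = {$, then}; in B::=D id, D is followed by id with FIRST {id}; in Q::=if if D, the suffix after D is empty, so FOLLOW(D) ⊇ FOLLOW(Q) = {$, id, if, then}; in Q::=id B D B, D is followed by B with FIRST {λ, false, id, if, then}; in Q::=id B D B, the suffix after D is nullable, so FOLLOW(D) ⊇ FOLLOW(Q) = {$, id, if, then}. Thus FOLLOW(D) = {$, false, id, if, then}.
FOLLOW(B): in S::=Q id D B, the suffix after B is empty, so FOLLOW(B) ⊇ FOLLOW(S) = {$, then}; in D::=if id B, the suffix after B is empty, so FOLLOW(B) ⊇ FOLLOW(D) = {$, false, id, if, then}; in Q::=id B D B (occurrence 1), B is followed by D B with FIRST {false, id, if, then}; in Q::=id B D B (occurrence 2), the suffix after B is empty, so FOLLOW(B) ⊇ FOLLOW(Q) = {$, id, if, then}. Thus FOLLOW(B) = {$, false, id, if, then}.

{$, false, id, if, then}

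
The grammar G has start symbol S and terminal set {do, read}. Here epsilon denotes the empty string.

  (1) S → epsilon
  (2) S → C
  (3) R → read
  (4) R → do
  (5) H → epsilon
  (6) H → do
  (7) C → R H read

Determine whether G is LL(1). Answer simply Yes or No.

Yes

FIRST(S) = {epsilon, do, read}
FIRST(R) = {do, read}
FIRST(H) = {epsilon, do}
FIRST(C) = {do, read}
FOLLOW(S) = {$}
FOLLOW(R) = {do, read}
FOLLOW(H) = {read}
FOLLOW(C) = {$}
Each cell of M receives at most one production.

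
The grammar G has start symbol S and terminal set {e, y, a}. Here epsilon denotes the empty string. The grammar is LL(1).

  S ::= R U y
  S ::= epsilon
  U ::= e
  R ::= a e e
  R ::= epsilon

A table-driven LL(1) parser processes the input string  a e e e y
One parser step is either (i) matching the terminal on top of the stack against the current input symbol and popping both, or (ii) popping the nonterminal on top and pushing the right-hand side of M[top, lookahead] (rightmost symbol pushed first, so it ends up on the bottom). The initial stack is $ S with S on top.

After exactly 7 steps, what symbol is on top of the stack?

     Stack        Input        Action
  1  $ S          a e e e y $  expand S ::= R U y
  2  $ y U R      a e e e y $  expand R ::= a e e
  3  $ y U e e a  a e e e y $  match a
  4  $ y U e e    e e e y $    match e
  5  $ y U e      e e y $      match e
  6  $ y U        e y $        expand U ::= e
  7  $ y e        e y $        match e
Stack after step 7: $ y (top = y).

y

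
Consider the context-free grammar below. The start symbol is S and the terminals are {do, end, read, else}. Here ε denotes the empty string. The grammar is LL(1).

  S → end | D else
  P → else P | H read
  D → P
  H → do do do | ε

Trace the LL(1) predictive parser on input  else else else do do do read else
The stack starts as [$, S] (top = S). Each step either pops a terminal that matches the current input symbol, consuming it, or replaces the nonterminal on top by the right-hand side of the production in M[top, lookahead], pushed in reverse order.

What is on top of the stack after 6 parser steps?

step 1: stack=$ S  input=else else else do do do read else $  — expand S → D else
step 2: stack=$ else D  input=else else else do do do read else $  — expand D → P
step 3: stack=$ else P  input=else else else do do do read else $  — expand P → else P
step 4: stack=$ else P else  input=else else else do do do read else $  — match else
step 5: stack=$ else P  input=else else do do do read else $  — expand P → else P
step 6: stack=$ else P else  input=else else do do do read else $  — match else
Stack after step 6: $ else P (top = P).

P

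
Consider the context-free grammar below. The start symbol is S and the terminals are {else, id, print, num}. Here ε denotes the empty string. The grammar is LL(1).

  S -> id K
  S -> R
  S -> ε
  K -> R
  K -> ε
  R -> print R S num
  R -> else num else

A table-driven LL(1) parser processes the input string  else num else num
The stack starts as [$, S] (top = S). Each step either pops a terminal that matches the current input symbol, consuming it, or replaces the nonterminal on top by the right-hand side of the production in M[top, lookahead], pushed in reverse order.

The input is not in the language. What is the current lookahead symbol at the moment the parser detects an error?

num

     Stack            Input                Action
  1  $ S              else num else num $  expand S -> R
  2  $ R              else num else num $  expand R -> else num else
  3  $ else num else  else num else num $  match else
  4  $ else num       num else num $       match num
  5  $ else           else num $           match else
  6  $                num $                error: stack empty but input remains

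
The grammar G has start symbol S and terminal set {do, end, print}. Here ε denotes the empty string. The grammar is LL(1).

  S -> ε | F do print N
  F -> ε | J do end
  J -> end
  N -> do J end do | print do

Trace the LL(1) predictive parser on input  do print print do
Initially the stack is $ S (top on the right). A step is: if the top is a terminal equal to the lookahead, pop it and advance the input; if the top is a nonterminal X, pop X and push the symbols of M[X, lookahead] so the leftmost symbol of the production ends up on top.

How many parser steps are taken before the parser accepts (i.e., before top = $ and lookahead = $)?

     Stack           Input                Action
  1  $ S             do print print do $  expand S -> F do print N
  2  $ N print do F  do print print do $  expand F -> ε
  3  $ N print do    do print print do $  match do
  4  $ N print       print print do $     match print
  5  $ N             print do $           expand N -> print do
  6  $ do print      print do $           match print
  7  $ do            do $                 match do
Accept reached after 7 steps.

7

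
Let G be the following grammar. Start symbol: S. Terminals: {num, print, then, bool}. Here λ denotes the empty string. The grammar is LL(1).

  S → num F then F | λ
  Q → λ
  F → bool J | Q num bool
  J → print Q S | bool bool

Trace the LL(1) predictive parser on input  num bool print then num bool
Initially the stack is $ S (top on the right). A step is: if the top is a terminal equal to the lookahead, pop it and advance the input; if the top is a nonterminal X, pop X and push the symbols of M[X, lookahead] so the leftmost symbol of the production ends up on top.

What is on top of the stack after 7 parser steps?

step 1: stack=$ S  input=num bool print then num bool $  — expand S → num F then F
step 2: stack=$ F then F num  input=num bool print then num bool $  — match num
step 3: stack=$ F then F  input=bool print then num bool $  — expand F → bool J
step 4: stack=$ F then J bool  input=bool print then num bool $  — match bool
step 5: stack=$ F then J  input=print then num bool $  — expand J → print Q S
step 6: stack=$ F then S Q print  input=print then num bool $  — match print
step 7: stack=$ F then S Q  input=then num bool $  — expand Q → λ
Stack after step 7: $ F then S (top = S).

S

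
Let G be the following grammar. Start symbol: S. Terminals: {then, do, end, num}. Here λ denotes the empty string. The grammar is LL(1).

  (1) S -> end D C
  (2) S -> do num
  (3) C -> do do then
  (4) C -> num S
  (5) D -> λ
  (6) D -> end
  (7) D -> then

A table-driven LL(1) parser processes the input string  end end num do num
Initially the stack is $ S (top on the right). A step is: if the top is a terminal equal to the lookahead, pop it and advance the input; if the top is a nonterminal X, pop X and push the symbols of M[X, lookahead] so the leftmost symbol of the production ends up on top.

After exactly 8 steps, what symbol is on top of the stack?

num

step 1: stack=$ S  input=end end num do num $  — expand S -> end D C
step 2: stack=$ C D end  input=end end num do num $  — match end
step 3: stack=$ C D  input=end num do num $  — expand D -> end
step 4: stack=$ C end  input=end num do num $  — match end
step 5: stack=$ C  input=num do num $  — expand C -> num S
step 6: stack=$ S num  input=num do num $  — match num
step 7: stack=$ S  input=do num $  — expand S -> do num
step 8: stack=$ num do  input=do num $  — match do
Stack after step 8: $ num (top = num).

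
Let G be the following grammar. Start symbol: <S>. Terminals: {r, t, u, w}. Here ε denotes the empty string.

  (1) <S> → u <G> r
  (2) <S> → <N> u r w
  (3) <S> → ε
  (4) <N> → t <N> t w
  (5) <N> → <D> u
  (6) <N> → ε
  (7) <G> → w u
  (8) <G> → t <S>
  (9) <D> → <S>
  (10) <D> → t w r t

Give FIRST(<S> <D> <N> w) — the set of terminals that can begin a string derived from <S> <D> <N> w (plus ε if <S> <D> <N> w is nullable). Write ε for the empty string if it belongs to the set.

{t, u, w}

FIRST(<G>): from <G>→w u we get {w}; from <G>→t <S> we get {t}. So FIRST(<G>) = {t, w}.
FIRST(<S>): from <S>→u <G> r we get {u}; from <S>→<N> u r w we get {t, u}; from <S>→ε we get {ε}. So FIRST(<S>) = {ε, t, u}.
FIRST(<D>): from <D>→<S> we get {ε, t, u}; from <D>→t w r t we get {t}. So FIRST(<D>) = {ε, t, u}.
FIRST(<N>): from <N>→t <N> t w we get {t}; from <N>→<D> u we get {t, u}; from <N>→ε we get {ε}. So FIRST(<N>) = {ε, t, u}.
FIRST(<S> <D> <N> w): take FIRST of each symbol in turn, carrying on past any symbol whose FIRST contains ε; result {t, u, w}.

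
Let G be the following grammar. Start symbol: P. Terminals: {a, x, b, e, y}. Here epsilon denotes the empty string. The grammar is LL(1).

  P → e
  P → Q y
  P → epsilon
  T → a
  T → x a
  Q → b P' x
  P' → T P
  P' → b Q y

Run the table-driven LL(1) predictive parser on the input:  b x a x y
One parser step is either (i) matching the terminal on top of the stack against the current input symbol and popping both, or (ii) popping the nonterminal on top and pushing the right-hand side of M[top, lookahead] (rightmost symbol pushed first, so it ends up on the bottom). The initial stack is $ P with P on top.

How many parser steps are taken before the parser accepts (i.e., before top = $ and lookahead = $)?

10

      Stack        Input        Action
   1  $ P          b x a x y $  expand P → Q y
   2  $ y Q        b x a x y $  expand Q → b P' x
   3  $ y x P' b   b x a x y $  match b
   4  $ y x P'     x a x y $    expand P' → T P
   5  $ y x P T    x a x y $    expand T → x a
   6  $ y x P a x  x a x y $    match x
   7  $ y x P a    a x y $      match a
   8  $ y x P      x y $        expand P → epsilon
   9  $ y x        x y $        match x
  10  $ y          y $          match y
Accept reached after 10 steps.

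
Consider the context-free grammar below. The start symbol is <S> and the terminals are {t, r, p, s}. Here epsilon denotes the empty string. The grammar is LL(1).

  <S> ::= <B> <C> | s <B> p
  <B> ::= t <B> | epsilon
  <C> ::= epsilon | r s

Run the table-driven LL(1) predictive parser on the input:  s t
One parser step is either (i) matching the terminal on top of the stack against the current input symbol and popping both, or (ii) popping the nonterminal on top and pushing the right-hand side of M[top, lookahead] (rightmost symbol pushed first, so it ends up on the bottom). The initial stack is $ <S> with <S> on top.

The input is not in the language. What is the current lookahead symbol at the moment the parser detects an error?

step 1: stack=$ <S>  input=s t $  — expand <S> ::= s <B> p
step 2: stack=$ p <B> s  input=s t $  — match s
step 3: stack=$ p <B>  input=t $  — expand <B> ::= t <B>
step 4: stack=$ p <B> t  input=t $  — match t
step 5: stack=$ p <B>  input=$  — expand <B> ::= epsilon
step 6: stack=$ p  input=$  — error: top is terminal p but lookahead is $

$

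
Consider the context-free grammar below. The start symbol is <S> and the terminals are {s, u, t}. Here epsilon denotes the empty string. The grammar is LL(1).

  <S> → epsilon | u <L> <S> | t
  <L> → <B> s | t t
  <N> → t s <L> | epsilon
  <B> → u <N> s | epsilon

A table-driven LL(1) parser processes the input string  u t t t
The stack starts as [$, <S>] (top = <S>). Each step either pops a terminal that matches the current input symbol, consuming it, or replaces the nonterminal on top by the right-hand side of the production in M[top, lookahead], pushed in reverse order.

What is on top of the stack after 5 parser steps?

<S>

     Stack        Input      Action
  1  $ <S>        u t t t $  expand <S> → u <L> <S>
  2  $ <S> <L> u  u t t t $  match u
  3  $ <S> <L>    t t t $    expand <L> → t t
  4  $ <S> t t    t t t $    match t
  5  $ <S> t      t t $      match t
Stack after step 5: $ <S> (top = <S>).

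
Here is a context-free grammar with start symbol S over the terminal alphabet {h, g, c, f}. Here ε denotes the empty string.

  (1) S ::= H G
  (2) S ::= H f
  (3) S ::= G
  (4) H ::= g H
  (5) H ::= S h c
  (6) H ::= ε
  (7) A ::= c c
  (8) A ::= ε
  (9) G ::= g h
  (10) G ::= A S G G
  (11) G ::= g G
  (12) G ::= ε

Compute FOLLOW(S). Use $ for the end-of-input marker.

FIRST(A) = {ε, c}
FIRST(S) = {ε, c, f, g, h}  (via H G, H f, G)
FIRST(H) = {ε, c, f, g, h}  (via S h c)
FIRST(G) = {ε, c, f, g, h}  (via A S G G)
FOLLOW(S) includes $ since S is the start symbol.
FOLLOW(S): in H::=S h c, S is followed by h c with FIRST {h}; in G::=A S G G, S is followed by G G with FIRST {ε, c, f, g, h}; in G::=A S G G, the suffix after S is nullable, so FOLLOW(S) ⊇ FOLLOW(G) = {$, c, f, g, h}. Thus FOLLOW(S) = {$, c, f, g, h}.
FOLLOW(H): in S::=H G, H is followed by G with FIRST {ε, c, f, g, h}; in S::=H G, the suffix after H is nullable, so FOLLOW(H) ⊇ FOLLOW(S) = {$, c, f, g, h}; in S::=H f, H is followed by f with FIRST {f}; in H::=g H, the suffix after H is empty (adds nothing new). Thus FOLLOW(H) = {$, c, f, g, h}.
FOLLOW(G): in S::=H G, the suffix after G is empty, so FOLLOW(G) ⊇ FOLLOW(S) = {$, c, f, g, h}; in S::=G, the suffix after G is empty, so FOLLOW(G) ⊇ FOLLOW(S) = {$, c, f, g, h}; in G::=A S G G (occurrence 1), G is followed by G with FIRST {ε, c, f, g, h}; in G::=A S G G (occurrence 1), the suffix after G is nullable (adds nothing new); in G::=A S G G (occurrence 2), the suffix after G is empty (adds nothing new); in G::=g G, the suffix after G is empty (adds nothing new). Thus FOLLOW(G) = {$, c, f, g, h}.
FOLLOW(A): in G::=A S G G, A is followed by S G G with FIRST {ε, c, f, g, h}; in G::=A S G G, the suffix after A is nullable, so FOLLOW(A) ⊇ FOLLOW(G) = {$, c, f, g, h}. Thus FOLLOW(A) = {$, c, f, g, h}.

{$, c, f, g, h}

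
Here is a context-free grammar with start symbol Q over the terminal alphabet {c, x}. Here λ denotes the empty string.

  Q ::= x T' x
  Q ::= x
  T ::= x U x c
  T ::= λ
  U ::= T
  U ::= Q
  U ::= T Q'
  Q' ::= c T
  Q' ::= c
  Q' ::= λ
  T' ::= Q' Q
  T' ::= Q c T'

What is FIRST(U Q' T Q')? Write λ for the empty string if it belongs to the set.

FIRST(Q): from Q::=x T' x we get {x}; from Q::=x we get {x}. So FIRST(Q) = {x}.
FIRST(T): from T::=x U x c we get {x}; from T::=λ we get {λ}. So FIRST(T) = {λ, x}.
FIRST(Q'): from Q'::=c T we get {c}; from Q'::=c we get {c}; from Q'::=λ we get {λ}. So FIRST(Q') = {λ, c}.
FIRST(U): from U::=T we get {λ, x}; from U::=Q we get {x}; from U::=T Q' we get {λ, c, x}. So FIRST(U) = {λ, c, x}.
FIRST(T'): from T'::=Q' Q we get {c, x}; from T'::=Q c T' we get {x}. So FIRST(T') = {c, x}.
FIRST(U Q' T Q'): take FIRST of each symbol in turn, carrying on past any symbol whose FIRST contains λ; result {λ, c, x}.

{λ, c, x}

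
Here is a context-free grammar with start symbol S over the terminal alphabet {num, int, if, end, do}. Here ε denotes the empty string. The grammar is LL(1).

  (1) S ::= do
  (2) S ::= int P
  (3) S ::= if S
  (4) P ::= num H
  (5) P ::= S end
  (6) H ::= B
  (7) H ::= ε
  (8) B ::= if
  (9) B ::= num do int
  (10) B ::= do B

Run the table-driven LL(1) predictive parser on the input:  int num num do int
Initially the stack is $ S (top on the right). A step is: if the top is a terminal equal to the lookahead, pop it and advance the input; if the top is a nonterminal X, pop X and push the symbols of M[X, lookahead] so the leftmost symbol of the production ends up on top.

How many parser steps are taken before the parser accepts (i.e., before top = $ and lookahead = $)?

9

     Stack         Input                 Action
  1  $ S           int num num do int $  expand S ::= int P
  2  $ P int       int num num do int $  match int
  3  $ P           num num do int $      expand P ::= num H
  4  $ H num       num num do int $      match num
  5  $ H           num do int $          expand H ::= B
  6  $ B           num do int $          expand B ::= num do int
  7  $ int do num  num do int $          match num
  8  $ int do      do int $              match do
  9  $ int         int $                 match int
Accept reached after 9 steps.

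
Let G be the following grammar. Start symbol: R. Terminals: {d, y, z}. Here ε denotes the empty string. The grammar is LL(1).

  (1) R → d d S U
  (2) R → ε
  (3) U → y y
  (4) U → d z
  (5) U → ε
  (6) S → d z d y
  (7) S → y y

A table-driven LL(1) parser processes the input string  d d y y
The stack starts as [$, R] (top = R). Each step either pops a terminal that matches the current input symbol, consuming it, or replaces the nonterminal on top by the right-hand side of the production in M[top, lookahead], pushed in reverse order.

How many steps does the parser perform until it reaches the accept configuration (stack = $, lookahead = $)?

     Stack      Input      Action
  1  $ R        d d y y $  expand R → d d S U
  2  $ U S d d  d d y y $  match d
  3  $ U S d    d y y $    match d
  4  $ U S      y y $      expand S → y y
  5  $ U y y    y y $      match y
  6  $ U y      y $        match y
  7  $ U        $          expand U → ε
Accept reached after 7 steps.

7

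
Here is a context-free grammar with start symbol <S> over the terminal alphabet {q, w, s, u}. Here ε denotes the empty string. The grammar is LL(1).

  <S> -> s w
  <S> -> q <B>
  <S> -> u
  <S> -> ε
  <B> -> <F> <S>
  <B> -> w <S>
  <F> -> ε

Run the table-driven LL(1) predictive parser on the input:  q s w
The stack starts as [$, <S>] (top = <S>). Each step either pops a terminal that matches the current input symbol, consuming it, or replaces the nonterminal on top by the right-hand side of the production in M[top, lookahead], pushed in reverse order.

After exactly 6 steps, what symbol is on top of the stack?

step 1: stack=$ <S>  input=q s w $  — expand <S> -> q <B>
step 2: stack=$ <B> q  input=q s w $  — match q
step 3: stack=$ <B>  input=s w $  — expand <B> -> <F> <S>
step 4: stack=$ <S> <F>  input=s w $  — expand <F> -> ε
step 5: stack=$ <S>  input=s w $  — expand <S> -> s w
step 6: stack=$ w s  input=s w $  — match s
Stack after step 6: $ w (top = w).

w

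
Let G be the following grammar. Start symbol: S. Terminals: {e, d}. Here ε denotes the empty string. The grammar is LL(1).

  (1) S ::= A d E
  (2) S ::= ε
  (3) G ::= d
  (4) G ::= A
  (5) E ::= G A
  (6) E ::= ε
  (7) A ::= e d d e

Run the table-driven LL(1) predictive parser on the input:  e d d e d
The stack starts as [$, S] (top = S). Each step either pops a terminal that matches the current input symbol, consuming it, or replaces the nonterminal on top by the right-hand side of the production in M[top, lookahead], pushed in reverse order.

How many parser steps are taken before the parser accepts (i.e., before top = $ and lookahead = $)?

8

step 1: stack=$ S  input=e d d e d $  — expand S ::= A d E
step 2: stack=$ E d A  input=e d d e d $  — expand A ::= e d d e
step 3: stack=$ E d e d d e  input=e d d e d $  — match e
step 4: stack=$ E d e d d  input=d d e d $  — match d
step 5: stack=$ E d e d  input=d e d $  — match d
step 6: stack=$ E d e  input=e d $  — match e
step 7: stack=$ E d  input=d $  — match d
step 8: stack=$ E  input=$  — expand E ::= ε
Accept reached after 8 steps.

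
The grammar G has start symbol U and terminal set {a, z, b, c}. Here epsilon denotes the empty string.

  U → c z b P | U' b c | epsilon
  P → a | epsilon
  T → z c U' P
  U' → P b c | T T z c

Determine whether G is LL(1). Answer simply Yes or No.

Yes

FIRST(U) = {epsilon, a, b, c, z}
FIRST(P) = {epsilon, a}
FIRST(T) = {z}
FIRST(U') = {a, b, z}
FOLLOW(U) = {$}
FOLLOW(P) = {$, b, z}
FOLLOW(T) = {z}
FOLLOW(U') = {a, b, z}
Each cell of M receives at most one production.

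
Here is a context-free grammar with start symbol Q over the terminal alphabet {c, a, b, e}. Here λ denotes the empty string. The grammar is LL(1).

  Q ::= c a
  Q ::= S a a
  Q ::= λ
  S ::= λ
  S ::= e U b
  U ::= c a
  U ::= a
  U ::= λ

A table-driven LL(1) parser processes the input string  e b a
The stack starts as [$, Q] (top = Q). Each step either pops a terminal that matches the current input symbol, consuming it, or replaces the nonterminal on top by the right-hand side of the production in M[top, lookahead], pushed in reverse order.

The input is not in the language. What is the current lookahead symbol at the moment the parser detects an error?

$

step 1: stack=$ Q  input=e b a $  — expand Q ::= S a a
step 2: stack=$ a a S  input=e b a $  — expand S ::= e U b
step 3: stack=$ a a b U e  input=e b a $  — match e
step 4: stack=$ a a b U  input=b a $  — expand U ::= λ
step 5: stack=$ a a b  input=b a $  — match b
step 6: stack=$ a a  input=a $  — match a
step 7: stack=$ a  input=$  — error: top is terminal a but lookahead is $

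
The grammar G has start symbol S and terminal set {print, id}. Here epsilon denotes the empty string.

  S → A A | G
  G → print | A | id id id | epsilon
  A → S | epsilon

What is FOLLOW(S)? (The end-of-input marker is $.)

{$, id, print}

FIRST(S) = {epsilon, id, print}  (via A A, G)
FIRST(A) = {epsilon, id, print}  (via S)
FIRST(G) = {epsilon, id, print}  (via A)
FOLLOW(S) includes $ since S is the start symbol.
FOLLOW(S): in A→S, the suffix after S is empty, so FOLLOW(S) ⊇ FOLLOW(A) = {$, id, print}. Thus FOLLOW(S) = {$, id, print}.
FOLLOW(G): in S→G, the suffix after G is empty, so FOLLOW(G) ⊇ FOLLOW(S) = {$, id, print}. Thus FOLLOW(G) = {$, id, print}.
FOLLOW(A): in S→A A (occurrence 1), A is followed by A with FIRST {epsilon, id, print}; in S→A A (occurrence 1), the suffix after A is nullable, so FOLLOW(A) ⊇ FOLLOW(S) = {$, id, print}; in S→A A (occurrence 2), the suffix after A is empty, so FOLLOW(A) ⊇ FOLLOW(S) = {$, id, print}; in G→A, the suffix after A is empty, so FOLLOW(A) ⊇ FOLLOW(G) = {$, id, print}. Thus FOLLOW(A) = {$, id, print}.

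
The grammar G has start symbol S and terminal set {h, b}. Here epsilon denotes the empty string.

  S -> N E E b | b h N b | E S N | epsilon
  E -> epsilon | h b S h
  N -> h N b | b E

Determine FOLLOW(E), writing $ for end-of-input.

FIRST(E): from E->epsilon we get {epsilon}; from E->h b S h we get {h}. So FIRST(E) = {epsilon, h}.
FIRST(N): from N->h N b we get {h}; from N->b E we get {b}. So FIRST(N) = {b, h}.
FIRST(S): from S->N E E b we get {b, h}; from S->b h N b we get {b}; from S->E S N we get {b, h}; from S->epsilon we get {epsilon}. So FIRST(S) = {epsilon, b, h}.
FOLLOW(S) includes $ since S is the start symbol.
FOLLOW(S): in S->E S N, S is followed by N with FIRST {b, h}; in E->h b S h, S is followed by h with FIRST {h}. Thus FOLLOW(S) = {$, b, h}.
FOLLOW(N): in S->N E E b, N is followed by E E b with FIRST {b, h}; in S->b h N b, N is followed by b with FIRST {b}; in S->E S N, the suffix after N is empty, so FOLLOW(N) ⊇ FOLLOW(S) = {$, b, h}; in N->h N b, N is followed by b with FIRST {b}. Thus FOLLOW(N) = {$, b, h}.
FOLLOW(E): in S->N E E b (occurrence 1), E is followed by E b with FIRST {b, h}; in S->N E E b (occurrence 2), E is followed by b with FIRST {b}; in S->E S N, E is followed by S N with FIRST {b, h}; in N->b E, the suffix after E is empty, so FOLLOW(E) ⊇ FOLLOW(N) = {$, b, h}. Thus FOLLOW(E) = {$, b, h}.

{$, b, h}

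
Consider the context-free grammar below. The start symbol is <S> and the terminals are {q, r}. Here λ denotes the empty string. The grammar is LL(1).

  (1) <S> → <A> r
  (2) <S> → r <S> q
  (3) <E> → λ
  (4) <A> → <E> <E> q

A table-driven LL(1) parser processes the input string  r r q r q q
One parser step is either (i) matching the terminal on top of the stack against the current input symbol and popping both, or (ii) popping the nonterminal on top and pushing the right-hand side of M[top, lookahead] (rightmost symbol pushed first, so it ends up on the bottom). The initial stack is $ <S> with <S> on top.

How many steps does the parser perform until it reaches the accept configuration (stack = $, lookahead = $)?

12

      Stack              Input          Action
   1  $ <S>              r r q r q q $  expand <S> → r <S> q
   2  $ q <S> r          r r q r q q $  match r
   3  $ q <S>            r q r q q $    expand <S> → r <S> q
   4  $ q q <S> r        r q r q q $    match r
   5  $ q q <S>          q r q q $      expand <S> → <A> r
   6  $ q q r <A>        q r q q $      expand <A> → <E> <E> q
   7  $ q q r q <E> <E>  q r q q $      expand <E> → λ
   8  $ q q r q <E>      q r q q $      expand <E> → λ
   9  $ q q r q          q r q q $      match q
  10  $ q q r            r q q $        match r
  11  $ q q              q q $          match q
  12  $ q                q $            match q
Accept reached after 12 steps.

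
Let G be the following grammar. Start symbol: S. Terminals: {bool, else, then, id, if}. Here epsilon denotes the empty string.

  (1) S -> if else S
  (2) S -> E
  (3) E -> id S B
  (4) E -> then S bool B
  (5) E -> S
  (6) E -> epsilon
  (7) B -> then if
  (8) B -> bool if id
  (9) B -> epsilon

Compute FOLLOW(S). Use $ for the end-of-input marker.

{$, bool, then}

FIRST(B) = {epsilon, bool, then}
FIRST(S) = {epsilon, id, if, then}  (via E)
FIRST(E) = {epsilon, id, if, then}  (via S)
FOLLOW(S) includes $ since S is the start symbol.
FOLLOW(S): in S->if else S, the suffix after S is empty (adds nothing new); in E->id S B, S is followed by B with FIRST {epsilon, bool, then}; in E->id S B, the suffix after S is nullable, so FOLLOW(S) ⊇ FOLLOW(E) = {$, bool, then}; in E->then S bool B, S is followed by bool B with FIRST {bool}; in E->S, the suffix after S is empty, so FOLLOW(S) ⊇ FOLLOW(E) = {$, bool, then}. Thus FOLLOW(S) = {$, bool, then}.
FOLLOW(E): in S->E, the suffix after E is empty, so FOLLOW(E) ⊇ FOLLOW(S) = {$, bool, then}. Thus FOLLOW(E) = {$, bool, then}.
FOLLOW(B): in E->id S B, the suffix after B is empty, so FOLLOW(B) ⊇ FOLLOW(E) = {$, bool, then}; in E->then S bool B, the suffix after B is empty, so FOLLOW(B) ⊇ FOLLOW(E) = {$, bool, then}. Thus FOLLOW(B) = {$, bool, then}.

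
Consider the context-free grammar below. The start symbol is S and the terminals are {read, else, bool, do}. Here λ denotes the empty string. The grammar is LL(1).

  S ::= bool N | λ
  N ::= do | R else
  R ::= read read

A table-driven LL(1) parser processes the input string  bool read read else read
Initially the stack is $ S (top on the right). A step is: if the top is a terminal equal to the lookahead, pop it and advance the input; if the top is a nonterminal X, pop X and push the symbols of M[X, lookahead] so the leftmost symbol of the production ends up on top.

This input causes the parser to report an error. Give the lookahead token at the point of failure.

     Stack             Input                       Action
  1  $ S               bool read read else read $  expand S ::= bool N
  2  $ N bool          bool read read else read $  match bool
  3  $ N               read read else read $       expand N ::= R else
  4  $ else R          read read else read $       expand R ::= read read
  5  $ else read read  read read else read $       match read
  6  $ else read       read else read $            match read
  7  $ else            else read $                 match else
  8  $                 read $                      error: stack empty but input remains

read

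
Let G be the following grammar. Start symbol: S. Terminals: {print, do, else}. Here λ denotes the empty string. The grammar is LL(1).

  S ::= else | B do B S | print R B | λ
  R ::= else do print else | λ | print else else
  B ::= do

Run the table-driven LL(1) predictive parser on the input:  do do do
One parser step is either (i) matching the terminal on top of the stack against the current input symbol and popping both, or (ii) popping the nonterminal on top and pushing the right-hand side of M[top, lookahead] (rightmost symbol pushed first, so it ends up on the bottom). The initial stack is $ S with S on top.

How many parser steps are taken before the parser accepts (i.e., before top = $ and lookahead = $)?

step 1: stack=$ S  input=do do do $  — expand S ::= B do B S
step 2: stack=$ S B do B  input=do do do $  — expand B ::= do
step 3: stack=$ S B do do  input=do do do $  — match do
step 4: stack=$ S B do  input=do do $  — match do
step 5: stack=$ S B  input=do $  — expand B ::= do
step 6: stack=$ S do  input=do $  — match do
step 7: stack=$ S  input=$  — expand S ::= λ
Accept reached after 7 steps.

7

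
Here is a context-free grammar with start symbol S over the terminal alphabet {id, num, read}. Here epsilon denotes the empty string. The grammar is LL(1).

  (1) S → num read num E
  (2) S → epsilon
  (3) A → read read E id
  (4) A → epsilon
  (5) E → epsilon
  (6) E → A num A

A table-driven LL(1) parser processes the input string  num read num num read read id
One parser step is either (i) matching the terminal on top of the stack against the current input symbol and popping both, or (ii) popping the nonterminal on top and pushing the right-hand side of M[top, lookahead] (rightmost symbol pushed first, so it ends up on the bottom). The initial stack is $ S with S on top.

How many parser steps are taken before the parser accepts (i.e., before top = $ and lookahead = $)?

step 1: stack=$ S  input=num read num num read read id $  — expand S → num read num E
step 2: stack=$ E num read num  input=num read num num read read id $  — match num
step 3: stack=$ E num read  input=read num num read read id $  — match read
step 4: stack=$ E num  input=num num read read id $  — match num
step 5: stack=$ E  input=num read read id $  — expand E → A num A
step 6: stack=$ A num A  input=num read read id $  — expand A → epsilon
step 7: stack=$ A num  input=num read read id $  — match num
step 8: stack=$ A  input=read read id $  — expand A → read read E id
step 9: stack=$ id E read read  input=read read id $  — match read
step 10: stack=$ id E read  input=read id $  — match read
step 11: stack=$ id E  input=id $  — expand E → epsilon
step 12: stack=$ id  input=id $  — match id
Accept reached after 12 steps.

12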